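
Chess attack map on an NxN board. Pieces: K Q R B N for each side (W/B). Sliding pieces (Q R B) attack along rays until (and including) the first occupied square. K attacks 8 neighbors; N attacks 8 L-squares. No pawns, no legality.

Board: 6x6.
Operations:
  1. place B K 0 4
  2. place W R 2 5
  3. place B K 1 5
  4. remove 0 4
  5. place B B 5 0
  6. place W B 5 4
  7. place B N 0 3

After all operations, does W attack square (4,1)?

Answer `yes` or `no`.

Answer: no

Derivation:
Op 1: place BK@(0,4)
Op 2: place WR@(2,5)
Op 3: place BK@(1,5)
Op 4: remove (0,4)
Op 5: place BB@(5,0)
Op 6: place WB@(5,4)
Op 7: place BN@(0,3)
Per-piece attacks for W:
  WR@(2,5): attacks (2,4) (2,3) (2,2) (2,1) (2,0) (3,5) (4,5) (5,5) (1,5) [ray(-1,0) blocked at (1,5)]
  WB@(5,4): attacks (4,5) (4,3) (3,2) (2,1) (1,0)
W attacks (4,1): no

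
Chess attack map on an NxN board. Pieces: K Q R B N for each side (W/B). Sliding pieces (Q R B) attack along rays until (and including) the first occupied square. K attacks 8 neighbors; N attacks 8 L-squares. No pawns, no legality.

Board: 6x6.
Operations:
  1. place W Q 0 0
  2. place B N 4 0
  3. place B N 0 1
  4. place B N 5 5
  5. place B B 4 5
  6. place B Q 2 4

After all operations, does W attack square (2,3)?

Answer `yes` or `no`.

Answer: no

Derivation:
Op 1: place WQ@(0,0)
Op 2: place BN@(4,0)
Op 3: place BN@(0,1)
Op 4: place BN@(5,5)
Op 5: place BB@(4,5)
Op 6: place BQ@(2,4)
Per-piece attacks for W:
  WQ@(0,0): attacks (0,1) (1,0) (2,0) (3,0) (4,0) (1,1) (2,2) (3,3) (4,4) (5,5) [ray(0,1) blocked at (0,1); ray(1,0) blocked at (4,0); ray(1,1) blocked at (5,5)]
W attacks (2,3): no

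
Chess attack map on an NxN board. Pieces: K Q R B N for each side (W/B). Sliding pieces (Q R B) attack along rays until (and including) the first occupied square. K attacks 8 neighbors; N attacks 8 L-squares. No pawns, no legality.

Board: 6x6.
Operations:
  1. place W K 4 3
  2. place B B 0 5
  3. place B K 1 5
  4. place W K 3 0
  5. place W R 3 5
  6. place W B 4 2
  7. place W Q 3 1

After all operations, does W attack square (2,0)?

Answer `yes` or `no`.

Answer: yes

Derivation:
Op 1: place WK@(4,3)
Op 2: place BB@(0,5)
Op 3: place BK@(1,5)
Op 4: place WK@(3,0)
Op 5: place WR@(3,5)
Op 6: place WB@(4,2)
Op 7: place WQ@(3,1)
Per-piece attacks for W:
  WK@(3,0): attacks (3,1) (4,0) (2,0) (4,1) (2,1)
  WQ@(3,1): attacks (3,2) (3,3) (3,4) (3,5) (3,0) (4,1) (5,1) (2,1) (1,1) (0,1) (4,2) (4,0) (2,2) (1,3) (0,4) (2,0) [ray(0,1) blocked at (3,5); ray(0,-1) blocked at (3,0); ray(1,1) blocked at (4,2)]
  WR@(3,5): attacks (3,4) (3,3) (3,2) (3,1) (4,5) (5,5) (2,5) (1,5) [ray(0,-1) blocked at (3,1); ray(-1,0) blocked at (1,5)]
  WB@(4,2): attacks (5,3) (5,1) (3,3) (2,4) (1,5) (3,1) [ray(-1,1) blocked at (1,5); ray(-1,-1) blocked at (3,1)]
  WK@(4,3): attacks (4,4) (4,2) (5,3) (3,3) (5,4) (5,2) (3,4) (3,2)
W attacks (2,0): yes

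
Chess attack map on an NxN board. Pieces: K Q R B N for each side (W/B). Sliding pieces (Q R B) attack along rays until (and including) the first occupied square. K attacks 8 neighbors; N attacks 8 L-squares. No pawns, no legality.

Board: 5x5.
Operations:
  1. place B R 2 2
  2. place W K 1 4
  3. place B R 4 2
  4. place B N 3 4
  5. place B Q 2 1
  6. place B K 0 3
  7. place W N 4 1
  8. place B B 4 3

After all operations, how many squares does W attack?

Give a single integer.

Answer: 8

Derivation:
Op 1: place BR@(2,2)
Op 2: place WK@(1,4)
Op 3: place BR@(4,2)
Op 4: place BN@(3,4)
Op 5: place BQ@(2,1)
Op 6: place BK@(0,3)
Op 7: place WN@(4,1)
Op 8: place BB@(4,3)
Per-piece attacks for W:
  WK@(1,4): attacks (1,3) (2,4) (0,4) (2,3) (0,3)
  WN@(4,1): attacks (3,3) (2,2) (2,0)
Union (8 distinct): (0,3) (0,4) (1,3) (2,0) (2,2) (2,3) (2,4) (3,3)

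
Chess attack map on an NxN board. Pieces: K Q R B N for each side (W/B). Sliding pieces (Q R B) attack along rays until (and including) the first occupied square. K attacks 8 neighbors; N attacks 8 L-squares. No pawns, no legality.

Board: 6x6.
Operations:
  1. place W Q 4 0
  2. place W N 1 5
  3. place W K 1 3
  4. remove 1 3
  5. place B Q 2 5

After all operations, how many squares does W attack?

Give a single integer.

Op 1: place WQ@(4,0)
Op 2: place WN@(1,5)
Op 3: place WK@(1,3)
Op 4: remove (1,3)
Op 5: place BQ@(2,5)
Per-piece attacks for W:
  WN@(1,5): attacks (2,3) (3,4) (0,3)
  WQ@(4,0): attacks (4,1) (4,2) (4,3) (4,4) (4,5) (5,0) (3,0) (2,0) (1,0) (0,0) (5,1) (3,1) (2,2) (1,3) (0,4)
Union (18 distinct): (0,0) (0,3) (0,4) (1,0) (1,3) (2,0) (2,2) (2,3) (3,0) (3,1) (3,4) (4,1) (4,2) (4,3) (4,4) (4,5) (5,0) (5,1)

Answer: 18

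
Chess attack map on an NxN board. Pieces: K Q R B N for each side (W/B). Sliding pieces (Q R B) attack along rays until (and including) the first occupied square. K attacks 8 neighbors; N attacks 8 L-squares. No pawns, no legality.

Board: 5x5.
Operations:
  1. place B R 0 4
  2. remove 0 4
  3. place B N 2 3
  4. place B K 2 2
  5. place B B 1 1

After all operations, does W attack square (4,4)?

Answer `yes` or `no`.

Answer: no

Derivation:
Op 1: place BR@(0,4)
Op 2: remove (0,4)
Op 3: place BN@(2,3)
Op 4: place BK@(2,2)
Op 5: place BB@(1,1)
Per-piece attacks for W:
W attacks (4,4): no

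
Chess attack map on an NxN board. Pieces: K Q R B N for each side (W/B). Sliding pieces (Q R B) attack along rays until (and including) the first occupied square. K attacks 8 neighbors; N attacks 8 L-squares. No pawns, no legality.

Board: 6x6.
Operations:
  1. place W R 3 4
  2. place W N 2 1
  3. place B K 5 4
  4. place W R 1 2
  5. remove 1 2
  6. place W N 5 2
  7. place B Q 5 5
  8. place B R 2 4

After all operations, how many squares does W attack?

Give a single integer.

Op 1: place WR@(3,4)
Op 2: place WN@(2,1)
Op 3: place BK@(5,4)
Op 4: place WR@(1,2)
Op 5: remove (1,2)
Op 6: place WN@(5,2)
Op 7: place BQ@(5,5)
Op 8: place BR@(2,4)
Per-piece attacks for W:
  WN@(2,1): attacks (3,3) (4,2) (1,3) (0,2) (4,0) (0,0)
  WR@(3,4): attacks (3,5) (3,3) (3,2) (3,1) (3,0) (4,4) (5,4) (2,4) [ray(1,0) blocked at (5,4); ray(-1,0) blocked at (2,4)]
  WN@(5,2): attacks (4,4) (3,3) (4,0) (3,1)
Union (13 distinct): (0,0) (0,2) (1,3) (2,4) (3,0) (3,1) (3,2) (3,3) (3,5) (4,0) (4,2) (4,4) (5,4)

Answer: 13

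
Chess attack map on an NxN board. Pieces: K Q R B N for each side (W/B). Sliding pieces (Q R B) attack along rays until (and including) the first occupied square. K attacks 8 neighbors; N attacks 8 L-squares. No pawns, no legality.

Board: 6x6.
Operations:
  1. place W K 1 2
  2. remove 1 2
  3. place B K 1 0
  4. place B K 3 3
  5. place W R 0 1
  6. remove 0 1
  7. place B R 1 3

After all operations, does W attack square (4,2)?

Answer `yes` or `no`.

Op 1: place WK@(1,2)
Op 2: remove (1,2)
Op 3: place BK@(1,0)
Op 4: place BK@(3,3)
Op 5: place WR@(0,1)
Op 6: remove (0,1)
Op 7: place BR@(1,3)
Per-piece attacks for W:
W attacks (4,2): no

Answer: no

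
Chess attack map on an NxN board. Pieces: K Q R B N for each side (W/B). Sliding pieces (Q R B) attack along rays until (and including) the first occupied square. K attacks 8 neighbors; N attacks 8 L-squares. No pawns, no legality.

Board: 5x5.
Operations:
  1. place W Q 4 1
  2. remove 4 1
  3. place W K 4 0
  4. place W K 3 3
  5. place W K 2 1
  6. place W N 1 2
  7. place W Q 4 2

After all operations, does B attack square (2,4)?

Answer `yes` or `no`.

Op 1: place WQ@(4,1)
Op 2: remove (4,1)
Op 3: place WK@(4,0)
Op 4: place WK@(3,3)
Op 5: place WK@(2,1)
Op 6: place WN@(1,2)
Op 7: place WQ@(4,2)
Per-piece attacks for B:
B attacks (2,4): no

Answer: no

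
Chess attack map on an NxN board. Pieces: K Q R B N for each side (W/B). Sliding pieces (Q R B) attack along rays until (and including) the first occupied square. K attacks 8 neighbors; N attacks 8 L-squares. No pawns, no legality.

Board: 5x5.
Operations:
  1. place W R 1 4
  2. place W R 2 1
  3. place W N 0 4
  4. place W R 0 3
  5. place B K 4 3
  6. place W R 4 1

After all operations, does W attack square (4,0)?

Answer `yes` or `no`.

Op 1: place WR@(1,4)
Op 2: place WR@(2,1)
Op 3: place WN@(0,4)
Op 4: place WR@(0,3)
Op 5: place BK@(4,3)
Op 6: place WR@(4,1)
Per-piece attacks for W:
  WR@(0,3): attacks (0,4) (0,2) (0,1) (0,0) (1,3) (2,3) (3,3) (4,3) [ray(0,1) blocked at (0,4); ray(1,0) blocked at (4,3)]
  WN@(0,4): attacks (1,2) (2,3)
  WR@(1,4): attacks (1,3) (1,2) (1,1) (1,0) (2,4) (3,4) (4,4) (0,4) [ray(-1,0) blocked at (0,4)]
  WR@(2,1): attacks (2,2) (2,3) (2,4) (2,0) (3,1) (4,1) (1,1) (0,1) [ray(1,0) blocked at (4,1)]
  WR@(4,1): attacks (4,2) (4,3) (4,0) (3,1) (2,1) [ray(0,1) blocked at (4,3); ray(-1,0) blocked at (2,1)]
W attacks (4,0): yes

Answer: yes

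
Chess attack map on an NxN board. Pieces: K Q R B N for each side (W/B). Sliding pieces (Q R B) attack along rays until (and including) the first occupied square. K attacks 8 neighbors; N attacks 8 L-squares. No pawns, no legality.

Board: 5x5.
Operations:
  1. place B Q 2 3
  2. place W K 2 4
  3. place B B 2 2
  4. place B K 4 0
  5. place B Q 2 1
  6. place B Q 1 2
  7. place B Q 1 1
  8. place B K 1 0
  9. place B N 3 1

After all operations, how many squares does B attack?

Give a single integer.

Op 1: place BQ@(2,3)
Op 2: place WK@(2,4)
Op 3: place BB@(2,2)
Op 4: place BK@(4,0)
Op 5: place BQ@(2,1)
Op 6: place BQ@(1,2)
Op 7: place BQ@(1,1)
Op 8: place BK@(1,0)
Op 9: place BN@(3,1)
Per-piece attacks for B:
  BK@(1,0): attacks (1,1) (2,0) (0,0) (2,1) (0,1)
  BQ@(1,1): attacks (1,2) (1,0) (2,1) (0,1) (2,2) (2,0) (0,2) (0,0) [ray(0,1) blocked at (1,2); ray(0,-1) blocked at (1,0); ray(1,0) blocked at (2,1); ray(1,1) blocked at (2,2)]
  BQ@(1,2): attacks (1,3) (1,4) (1,1) (2,2) (0,2) (2,3) (2,1) (0,3) (0,1) [ray(0,-1) blocked at (1,1); ray(1,0) blocked at (2,2); ray(1,1) blocked at (2,3); ray(1,-1) blocked at (2,1)]
  BQ@(2,1): attacks (2,2) (2,0) (3,1) (1,1) (3,2) (4,3) (3,0) (1,2) (1,0) [ray(0,1) blocked at (2,2); ray(1,0) blocked at (3,1); ray(-1,0) blocked at (1,1); ray(-1,1) blocked at (1,2); ray(-1,-1) blocked at (1,0)]
  BB@(2,2): attacks (3,3) (4,4) (3,1) (1,3) (0,4) (1,1) [ray(1,-1) blocked at (3,1); ray(-1,-1) blocked at (1,1)]
  BQ@(2,3): attacks (2,4) (2,2) (3,3) (4,3) (1,3) (0,3) (3,4) (3,2) (4,1) (1,4) (1,2) [ray(0,1) blocked at (2,4); ray(0,-1) blocked at (2,2); ray(-1,-1) blocked at (1,2)]
  BN@(3,1): attacks (4,3) (2,3) (1,2) (1,0)
  BK@(4,0): attacks (4,1) (3,0) (3,1)
Union (23 distinct): (0,0) (0,1) (0,2) (0,3) (0,4) (1,0) (1,1) (1,2) (1,3) (1,4) (2,0) (2,1) (2,2) (2,3) (2,4) (3,0) (3,1) (3,2) (3,3) (3,4) (4,1) (4,3) (4,4)

Answer: 23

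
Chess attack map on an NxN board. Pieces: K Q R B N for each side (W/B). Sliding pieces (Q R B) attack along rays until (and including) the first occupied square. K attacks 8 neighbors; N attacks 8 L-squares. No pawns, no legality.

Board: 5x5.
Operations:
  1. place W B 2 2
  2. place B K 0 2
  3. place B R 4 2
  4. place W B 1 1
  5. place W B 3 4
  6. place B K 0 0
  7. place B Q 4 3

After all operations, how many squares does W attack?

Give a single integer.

Op 1: place WB@(2,2)
Op 2: place BK@(0,2)
Op 3: place BR@(4,2)
Op 4: place WB@(1,1)
Op 5: place WB@(3,4)
Op 6: place BK@(0,0)
Op 7: place BQ@(4,3)
Per-piece attacks for W:
  WB@(1,1): attacks (2,2) (2,0) (0,2) (0,0) [ray(1,1) blocked at (2,2); ray(-1,1) blocked at (0,2); ray(-1,-1) blocked at (0,0)]
  WB@(2,2): attacks (3,3) (4,4) (3,1) (4,0) (1,3) (0,4) (1,1) [ray(-1,-1) blocked at (1,1)]
  WB@(3,4): attacks (4,3) (2,3) (1,2) (0,1) [ray(1,-1) blocked at (4,3)]
Union (15 distinct): (0,0) (0,1) (0,2) (0,4) (1,1) (1,2) (1,3) (2,0) (2,2) (2,3) (3,1) (3,3) (4,0) (4,3) (4,4)

Answer: 15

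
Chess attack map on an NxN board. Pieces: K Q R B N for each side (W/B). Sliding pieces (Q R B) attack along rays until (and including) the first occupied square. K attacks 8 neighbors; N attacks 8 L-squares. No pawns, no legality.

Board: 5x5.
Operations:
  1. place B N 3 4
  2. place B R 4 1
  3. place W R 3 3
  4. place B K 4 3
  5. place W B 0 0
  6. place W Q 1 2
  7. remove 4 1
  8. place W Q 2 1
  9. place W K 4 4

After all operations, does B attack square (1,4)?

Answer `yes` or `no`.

Answer: no

Derivation:
Op 1: place BN@(3,4)
Op 2: place BR@(4,1)
Op 3: place WR@(3,3)
Op 4: place BK@(4,3)
Op 5: place WB@(0,0)
Op 6: place WQ@(1,2)
Op 7: remove (4,1)
Op 8: place WQ@(2,1)
Op 9: place WK@(4,4)
Per-piece attacks for B:
  BN@(3,4): attacks (4,2) (2,2) (1,3)
  BK@(4,3): attacks (4,4) (4,2) (3,3) (3,4) (3,2)
B attacks (1,4): no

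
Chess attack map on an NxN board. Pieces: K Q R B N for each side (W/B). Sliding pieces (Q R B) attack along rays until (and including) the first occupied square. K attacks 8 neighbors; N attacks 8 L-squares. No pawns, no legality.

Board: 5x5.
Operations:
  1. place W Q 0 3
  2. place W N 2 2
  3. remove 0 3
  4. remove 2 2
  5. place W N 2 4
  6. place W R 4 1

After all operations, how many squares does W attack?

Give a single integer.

Answer: 11

Derivation:
Op 1: place WQ@(0,3)
Op 2: place WN@(2,2)
Op 3: remove (0,3)
Op 4: remove (2,2)
Op 5: place WN@(2,4)
Op 6: place WR@(4,1)
Per-piece attacks for W:
  WN@(2,4): attacks (3,2) (4,3) (1,2) (0,3)
  WR@(4,1): attacks (4,2) (4,3) (4,4) (4,0) (3,1) (2,1) (1,1) (0,1)
Union (11 distinct): (0,1) (0,3) (1,1) (1,2) (2,1) (3,1) (3,2) (4,0) (4,2) (4,3) (4,4)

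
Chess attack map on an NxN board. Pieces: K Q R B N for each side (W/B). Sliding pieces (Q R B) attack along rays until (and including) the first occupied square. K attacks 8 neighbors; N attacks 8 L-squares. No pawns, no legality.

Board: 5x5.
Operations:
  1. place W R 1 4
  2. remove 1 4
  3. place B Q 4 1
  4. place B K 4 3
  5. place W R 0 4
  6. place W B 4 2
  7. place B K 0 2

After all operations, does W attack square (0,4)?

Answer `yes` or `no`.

Answer: no

Derivation:
Op 1: place WR@(1,4)
Op 2: remove (1,4)
Op 3: place BQ@(4,1)
Op 4: place BK@(4,3)
Op 5: place WR@(0,4)
Op 6: place WB@(4,2)
Op 7: place BK@(0,2)
Per-piece attacks for W:
  WR@(0,4): attacks (0,3) (0,2) (1,4) (2,4) (3,4) (4,4) [ray(0,-1) blocked at (0,2)]
  WB@(4,2): attacks (3,3) (2,4) (3,1) (2,0)
W attacks (0,4): no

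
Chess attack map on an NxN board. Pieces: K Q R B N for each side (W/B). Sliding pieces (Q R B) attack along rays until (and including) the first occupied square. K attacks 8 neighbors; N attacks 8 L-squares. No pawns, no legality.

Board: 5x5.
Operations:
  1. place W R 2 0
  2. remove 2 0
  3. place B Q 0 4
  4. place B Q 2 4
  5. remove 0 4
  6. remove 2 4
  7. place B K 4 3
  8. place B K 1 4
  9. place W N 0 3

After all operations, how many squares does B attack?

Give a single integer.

Op 1: place WR@(2,0)
Op 2: remove (2,0)
Op 3: place BQ@(0,4)
Op 4: place BQ@(2,4)
Op 5: remove (0,4)
Op 6: remove (2,4)
Op 7: place BK@(4,3)
Op 8: place BK@(1,4)
Op 9: place WN@(0,3)
Per-piece attacks for B:
  BK@(1,4): attacks (1,3) (2,4) (0,4) (2,3) (0,3)
  BK@(4,3): attacks (4,4) (4,2) (3,3) (3,4) (3,2)
Union (10 distinct): (0,3) (0,4) (1,3) (2,3) (2,4) (3,2) (3,3) (3,4) (4,2) (4,4)

Answer: 10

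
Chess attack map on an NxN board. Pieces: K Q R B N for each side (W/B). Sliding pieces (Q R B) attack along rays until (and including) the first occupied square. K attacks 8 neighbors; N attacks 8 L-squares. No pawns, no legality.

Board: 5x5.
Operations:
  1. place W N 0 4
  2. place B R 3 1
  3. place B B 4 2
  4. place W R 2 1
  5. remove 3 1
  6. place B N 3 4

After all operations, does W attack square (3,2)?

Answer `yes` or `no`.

Answer: no

Derivation:
Op 1: place WN@(0,4)
Op 2: place BR@(3,1)
Op 3: place BB@(4,2)
Op 4: place WR@(2,1)
Op 5: remove (3,1)
Op 6: place BN@(3,4)
Per-piece attacks for W:
  WN@(0,4): attacks (1,2) (2,3)
  WR@(2,1): attacks (2,2) (2,3) (2,4) (2,0) (3,1) (4,1) (1,1) (0,1)
W attacks (3,2): no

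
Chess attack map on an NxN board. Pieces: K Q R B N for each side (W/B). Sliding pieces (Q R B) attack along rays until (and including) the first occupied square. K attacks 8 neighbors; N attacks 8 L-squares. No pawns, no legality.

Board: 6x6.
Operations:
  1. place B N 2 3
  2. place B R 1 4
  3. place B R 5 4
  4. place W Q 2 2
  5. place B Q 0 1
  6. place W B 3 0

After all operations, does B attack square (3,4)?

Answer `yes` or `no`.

Answer: yes

Derivation:
Op 1: place BN@(2,3)
Op 2: place BR@(1,4)
Op 3: place BR@(5,4)
Op 4: place WQ@(2,2)
Op 5: place BQ@(0,1)
Op 6: place WB@(3,0)
Per-piece attacks for B:
  BQ@(0,1): attacks (0,2) (0,3) (0,4) (0,5) (0,0) (1,1) (2,1) (3,1) (4,1) (5,1) (1,2) (2,3) (1,0) [ray(1,1) blocked at (2,3)]
  BR@(1,4): attacks (1,5) (1,3) (1,2) (1,1) (1,0) (2,4) (3,4) (4,4) (5,4) (0,4) [ray(1,0) blocked at (5,4)]
  BN@(2,3): attacks (3,5) (4,4) (1,5) (0,4) (3,1) (4,2) (1,1) (0,2)
  BR@(5,4): attacks (5,5) (5,3) (5,2) (5,1) (5,0) (4,4) (3,4) (2,4) (1,4) [ray(-1,0) blocked at (1,4)]
B attacks (3,4): yes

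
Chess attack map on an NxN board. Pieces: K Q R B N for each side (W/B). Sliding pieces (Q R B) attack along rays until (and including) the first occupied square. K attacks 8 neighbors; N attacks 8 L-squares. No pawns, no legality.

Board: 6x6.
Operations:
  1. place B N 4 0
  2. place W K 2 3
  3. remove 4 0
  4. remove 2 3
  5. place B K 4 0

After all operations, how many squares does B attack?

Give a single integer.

Op 1: place BN@(4,0)
Op 2: place WK@(2,3)
Op 3: remove (4,0)
Op 4: remove (2,3)
Op 5: place BK@(4,0)
Per-piece attacks for B:
  BK@(4,0): attacks (4,1) (5,0) (3,0) (5,1) (3,1)
Union (5 distinct): (3,0) (3,1) (4,1) (5,0) (5,1)

Answer: 5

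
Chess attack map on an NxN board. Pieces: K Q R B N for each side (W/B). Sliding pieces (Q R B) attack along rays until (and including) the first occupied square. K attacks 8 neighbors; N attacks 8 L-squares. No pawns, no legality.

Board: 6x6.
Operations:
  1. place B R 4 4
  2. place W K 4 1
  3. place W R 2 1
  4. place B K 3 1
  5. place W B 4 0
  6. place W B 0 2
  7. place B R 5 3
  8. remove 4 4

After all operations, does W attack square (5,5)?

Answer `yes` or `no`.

Answer: no

Derivation:
Op 1: place BR@(4,4)
Op 2: place WK@(4,1)
Op 3: place WR@(2,1)
Op 4: place BK@(3,1)
Op 5: place WB@(4,0)
Op 6: place WB@(0,2)
Op 7: place BR@(5,3)
Op 8: remove (4,4)
Per-piece attacks for W:
  WB@(0,2): attacks (1,3) (2,4) (3,5) (1,1) (2,0)
  WR@(2,1): attacks (2,2) (2,3) (2,4) (2,5) (2,0) (3,1) (1,1) (0,1) [ray(1,0) blocked at (3,1)]
  WB@(4,0): attacks (5,1) (3,1) [ray(-1,1) blocked at (3,1)]
  WK@(4,1): attacks (4,2) (4,0) (5,1) (3,1) (5,2) (5,0) (3,2) (3,0)
W attacks (5,5): no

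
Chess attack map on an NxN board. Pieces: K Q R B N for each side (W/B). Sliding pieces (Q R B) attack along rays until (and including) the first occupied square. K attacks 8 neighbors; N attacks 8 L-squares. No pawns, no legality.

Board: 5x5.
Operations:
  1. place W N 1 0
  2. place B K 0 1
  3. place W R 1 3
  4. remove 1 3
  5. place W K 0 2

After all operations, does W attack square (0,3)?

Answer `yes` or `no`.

Answer: yes

Derivation:
Op 1: place WN@(1,0)
Op 2: place BK@(0,1)
Op 3: place WR@(1,3)
Op 4: remove (1,3)
Op 5: place WK@(0,2)
Per-piece attacks for W:
  WK@(0,2): attacks (0,3) (0,1) (1,2) (1,3) (1,1)
  WN@(1,0): attacks (2,2) (3,1) (0,2)
W attacks (0,3): yes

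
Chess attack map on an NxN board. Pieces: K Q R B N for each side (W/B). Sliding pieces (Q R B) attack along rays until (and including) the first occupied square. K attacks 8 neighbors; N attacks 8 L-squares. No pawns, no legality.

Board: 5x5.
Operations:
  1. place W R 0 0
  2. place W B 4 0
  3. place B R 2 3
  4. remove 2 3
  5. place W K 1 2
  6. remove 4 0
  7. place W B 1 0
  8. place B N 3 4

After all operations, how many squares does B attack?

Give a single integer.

Answer: 3

Derivation:
Op 1: place WR@(0,0)
Op 2: place WB@(4,0)
Op 3: place BR@(2,3)
Op 4: remove (2,3)
Op 5: place WK@(1,2)
Op 6: remove (4,0)
Op 7: place WB@(1,0)
Op 8: place BN@(3,4)
Per-piece attacks for B:
  BN@(3,4): attacks (4,2) (2,2) (1,3)
Union (3 distinct): (1,3) (2,2) (4,2)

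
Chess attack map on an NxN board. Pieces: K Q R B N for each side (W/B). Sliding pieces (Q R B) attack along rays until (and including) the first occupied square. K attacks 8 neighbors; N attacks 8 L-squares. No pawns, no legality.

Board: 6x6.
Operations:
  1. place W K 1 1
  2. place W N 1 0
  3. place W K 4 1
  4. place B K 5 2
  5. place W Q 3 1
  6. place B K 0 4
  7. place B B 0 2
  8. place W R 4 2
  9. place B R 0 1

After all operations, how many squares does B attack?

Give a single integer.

Answer: 15

Derivation:
Op 1: place WK@(1,1)
Op 2: place WN@(1,0)
Op 3: place WK@(4,1)
Op 4: place BK@(5,2)
Op 5: place WQ@(3,1)
Op 6: place BK@(0,4)
Op 7: place BB@(0,2)
Op 8: place WR@(4,2)
Op 9: place BR@(0,1)
Per-piece attacks for B:
  BR@(0,1): attacks (0,2) (0,0) (1,1) [ray(0,1) blocked at (0,2); ray(1,0) blocked at (1,1)]
  BB@(0,2): attacks (1,3) (2,4) (3,5) (1,1) [ray(1,-1) blocked at (1,1)]
  BK@(0,4): attacks (0,5) (0,3) (1,4) (1,5) (1,3)
  BK@(5,2): attacks (5,3) (5,1) (4,2) (4,3) (4,1)
Union (15 distinct): (0,0) (0,2) (0,3) (0,5) (1,1) (1,3) (1,4) (1,5) (2,4) (3,5) (4,1) (4,2) (4,3) (5,1) (5,3)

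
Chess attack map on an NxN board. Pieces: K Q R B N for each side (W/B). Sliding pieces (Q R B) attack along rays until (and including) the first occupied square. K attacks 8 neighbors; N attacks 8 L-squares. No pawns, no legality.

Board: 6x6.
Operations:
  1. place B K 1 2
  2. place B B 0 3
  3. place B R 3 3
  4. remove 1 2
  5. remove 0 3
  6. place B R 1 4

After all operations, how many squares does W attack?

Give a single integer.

Op 1: place BK@(1,2)
Op 2: place BB@(0,3)
Op 3: place BR@(3,3)
Op 4: remove (1,2)
Op 5: remove (0,3)
Op 6: place BR@(1,4)
Per-piece attacks for W:
Union (0 distinct): (none)

Answer: 0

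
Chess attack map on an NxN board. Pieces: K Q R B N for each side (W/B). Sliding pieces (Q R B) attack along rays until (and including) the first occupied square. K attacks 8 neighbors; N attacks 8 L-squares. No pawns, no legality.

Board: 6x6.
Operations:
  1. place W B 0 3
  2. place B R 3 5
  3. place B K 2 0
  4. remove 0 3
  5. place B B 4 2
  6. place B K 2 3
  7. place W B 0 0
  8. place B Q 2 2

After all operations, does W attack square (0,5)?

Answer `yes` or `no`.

Answer: no

Derivation:
Op 1: place WB@(0,3)
Op 2: place BR@(3,5)
Op 3: place BK@(2,0)
Op 4: remove (0,3)
Op 5: place BB@(4,2)
Op 6: place BK@(2,3)
Op 7: place WB@(0,0)
Op 8: place BQ@(2,2)
Per-piece attacks for W:
  WB@(0,0): attacks (1,1) (2,2) [ray(1,1) blocked at (2,2)]
W attacks (0,5): no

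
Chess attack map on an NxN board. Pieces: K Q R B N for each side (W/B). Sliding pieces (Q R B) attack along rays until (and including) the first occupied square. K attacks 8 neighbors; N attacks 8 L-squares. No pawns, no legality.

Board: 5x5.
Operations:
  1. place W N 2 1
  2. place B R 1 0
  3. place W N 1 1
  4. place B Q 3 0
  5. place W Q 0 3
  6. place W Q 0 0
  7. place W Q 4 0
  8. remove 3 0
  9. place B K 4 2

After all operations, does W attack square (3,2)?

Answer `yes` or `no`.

Answer: yes

Derivation:
Op 1: place WN@(2,1)
Op 2: place BR@(1,0)
Op 3: place WN@(1,1)
Op 4: place BQ@(3,0)
Op 5: place WQ@(0,3)
Op 6: place WQ@(0,0)
Op 7: place WQ@(4,0)
Op 8: remove (3,0)
Op 9: place BK@(4,2)
Per-piece attacks for W:
  WQ@(0,0): attacks (0,1) (0,2) (0,3) (1,0) (1,1) [ray(0,1) blocked at (0,3); ray(1,0) blocked at (1,0); ray(1,1) blocked at (1,1)]
  WQ@(0,3): attacks (0,4) (0,2) (0,1) (0,0) (1,3) (2,3) (3,3) (4,3) (1,4) (1,2) (2,1) [ray(0,-1) blocked at (0,0); ray(1,-1) blocked at (2,1)]
  WN@(1,1): attacks (2,3) (3,2) (0,3) (3,0)
  WN@(2,1): attacks (3,3) (4,2) (1,3) (0,2) (4,0) (0,0)
  WQ@(4,0): attacks (4,1) (4,2) (3,0) (2,0) (1,0) (3,1) (2,2) (1,3) (0,4) [ray(0,1) blocked at (4,2); ray(-1,0) blocked at (1,0)]
W attacks (3,2): yes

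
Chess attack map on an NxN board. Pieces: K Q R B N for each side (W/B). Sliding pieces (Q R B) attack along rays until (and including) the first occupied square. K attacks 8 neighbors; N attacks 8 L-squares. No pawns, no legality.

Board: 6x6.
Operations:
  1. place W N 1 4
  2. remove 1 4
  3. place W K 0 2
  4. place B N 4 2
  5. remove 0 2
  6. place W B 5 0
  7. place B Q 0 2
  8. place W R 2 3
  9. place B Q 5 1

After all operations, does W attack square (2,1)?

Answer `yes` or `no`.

Answer: yes

Derivation:
Op 1: place WN@(1,4)
Op 2: remove (1,4)
Op 3: place WK@(0,2)
Op 4: place BN@(4,2)
Op 5: remove (0,2)
Op 6: place WB@(5,0)
Op 7: place BQ@(0,2)
Op 8: place WR@(2,3)
Op 9: place BQ@(5,1)
Per-piece attacks for W:
  WR@(2,3): attacks (2,4) (2,5) (2,2) (2,1) (2,0) (3,3) (4,3) (5,3) (1,3) (0,3)
  WB@(5,0): attacks (4,1) (3,2) (2,3) [ray(-1,1) blocked at (2,3)]
W attacks (2,1): yes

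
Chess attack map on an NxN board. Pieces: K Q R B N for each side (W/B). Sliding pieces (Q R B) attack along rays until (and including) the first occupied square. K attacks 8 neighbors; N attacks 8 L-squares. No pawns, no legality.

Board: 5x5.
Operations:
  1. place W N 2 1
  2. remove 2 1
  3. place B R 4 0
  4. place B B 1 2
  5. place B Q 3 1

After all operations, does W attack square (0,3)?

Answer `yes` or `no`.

Answer: no

Derivation:
Op 1: place WN@(2,1)
Op 2: remove (2,1)
Op 3: place BR@(4,0)
Op 4: place BB@(1,2)
Op 5: place BQ@(3,1)
Per-piece attacks for W:
W attacks (0,3): no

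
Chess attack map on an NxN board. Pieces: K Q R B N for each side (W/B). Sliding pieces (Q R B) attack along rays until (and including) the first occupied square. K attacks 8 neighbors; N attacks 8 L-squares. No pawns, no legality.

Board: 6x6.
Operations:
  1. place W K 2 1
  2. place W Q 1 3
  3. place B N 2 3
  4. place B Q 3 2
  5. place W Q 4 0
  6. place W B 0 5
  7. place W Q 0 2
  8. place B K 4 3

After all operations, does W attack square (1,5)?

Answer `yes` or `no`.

Op 1: place WK@(2,1)
Op 2: place WQ@(1,3)
Op 3: place BN@(2,3)
Op 4: place BQ@(3,2)
Op 5: place WQ@(4,0)
Op 6: place WB@(0,5)
Op 7: place WQ@(0,2)
Op 8: place BK@(4,3)
Per-piece attacks for W:
  WQ@(0,2): attacks (0,3) (0,4) (0,5) (0,1) (0,0) (1,2) (2,2) (3,2) (1,3) (1,1) (2,0) [ray(0,1) blocked at (0,5); ray(1,0) blocked at (3,2); ray(1,1) blocked at (1,3)]
  WB@(0,5): attacks (1,4) (2,3) [ray(1,-1) blocked at (2,3)]
  WQ@(1,3): attacks (1,4) (1,5) (1,2) (1,1) (1,0) (2,3) (0,3) (2,4) (3,5) (2,2) (3,1) (4,0) (0,4) (0,2) [ray(1,0) blocked at (2,3); ray(1,-1) blocked at (4,0); ray(-1,-1) blocked at (0,2)]
  WK@(2,1): attacks (2,2) (2,0) (3,1) (1,1) (3,2) (3,0) (1,2) (1,0)
  WQ@(4,0): attacks (4,1) (4,2) (4,3) (5,0) (3,0) (2,0) (1,0) (0,0) (5,1) (3,1) (2,2) (1,3) [ray(0,1) blocked at (4,3); ray(-1,1) blocked at (1,3)]
W attacks (1,5): yes

Answer: yes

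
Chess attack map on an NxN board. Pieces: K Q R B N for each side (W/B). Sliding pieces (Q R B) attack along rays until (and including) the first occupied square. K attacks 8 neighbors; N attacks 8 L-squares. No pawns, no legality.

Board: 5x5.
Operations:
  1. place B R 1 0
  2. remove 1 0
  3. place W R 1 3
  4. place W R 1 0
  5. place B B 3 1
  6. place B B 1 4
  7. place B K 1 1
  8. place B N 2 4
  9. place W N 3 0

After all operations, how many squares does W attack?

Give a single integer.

Answer: 12

Derivation:
Op 1: place BR@(1,0)
Op 2: remove (1,0)
Op 3: place WR@(1,3)
Op 4: place WR@(1,0)
Op 5: place BB@(3,1)
Op 6: place BB@(1,4)
Op 7: place BK@(1,1)
Op 8: place BN@(2,4)
Op 9: place WN@(3,0)
Per-piece attacks for W:
  WR@(1,0): attacks (1,1) (2,0) (3,0) (0,0) [ray(0,1) blocked at (1,1); ray(1,0) blocked at (3,0)]
  WR@(1,3): attacks (1,4) (1,2) (1,1) (2,3) (3,3) (4,3) (0,3) [ray(0,1) blocked at (1,4); ray(0,-1) blocked at (1,1)]
  WN@(3,0): attacks (4,2) (2,2) (1,1)
Union (12 distinct): (0,0) (0,3) (1,1) (1,2) (1,4) (2,0) (2,2) (2,3) (3,0) (3,3) (4,2) (4,3)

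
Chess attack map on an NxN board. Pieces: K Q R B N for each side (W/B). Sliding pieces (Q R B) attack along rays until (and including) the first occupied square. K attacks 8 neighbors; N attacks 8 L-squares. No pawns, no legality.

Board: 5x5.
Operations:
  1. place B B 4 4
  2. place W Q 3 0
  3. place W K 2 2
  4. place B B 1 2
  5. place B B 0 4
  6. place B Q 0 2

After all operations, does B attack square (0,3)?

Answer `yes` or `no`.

Op 1: place BB@(4,4)
Op 2: place WQ@(3,0)
Op 3: place WK@(2,2)
Op 4: place BB@(1,2)
Op 5: place BB@(0,4)
Op 6: place BQ@(0,2)
Per-piece attacks for B:
  BQ@(0,2): attacks (0,3) (0,4) (0,1) (0,0) (1,2) (1,3) (2,4) (1,1) (2,0) [ray(0,1) blocked at (0,4); ray(1,0) blocked at (1,2)]
  BB@(0,4): attacks (1,3) (2,2) [ray(1,-1) blocked at (2,2)]
  BB@(1,2): attacks (2,3) (3,4) (2,1) (3,0) (0,3) (0,1) [ray(1,-1) blocked at (3,0)]
  BB@(4,4): attacks (3,3) (2,2) [ray(-1,-1) blocked at (2,2)]
B attacks (0,3): yes

Answer: yes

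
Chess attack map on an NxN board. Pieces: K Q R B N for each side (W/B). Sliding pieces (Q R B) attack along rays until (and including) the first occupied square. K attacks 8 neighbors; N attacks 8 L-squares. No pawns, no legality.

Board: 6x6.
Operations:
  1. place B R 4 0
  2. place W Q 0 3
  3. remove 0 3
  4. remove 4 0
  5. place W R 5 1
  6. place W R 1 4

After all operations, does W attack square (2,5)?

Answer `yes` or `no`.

Op 1: place BR@(4,0)
Op 2: place WQ@(0,3)
Op 3: remove (0,3)
Op 4: remove (4,0)
Op 5: place WR@(5,1)
Op 6: place WR@(1,4)
Per-piece attacks for W:
  WR@(1,4): attacks (1,5) (1,3) (1,2) (1,1) (1,0) (2,4) (3,4) (4,4) (5,4) (0,4)
  WR@(5,1): attacks (5,2) (5,3) (5,4) (5,5) (5,0) (4,1) (3,1) (2,1) (1,1) (0,1)
W attacks (2,5): no

Answer: no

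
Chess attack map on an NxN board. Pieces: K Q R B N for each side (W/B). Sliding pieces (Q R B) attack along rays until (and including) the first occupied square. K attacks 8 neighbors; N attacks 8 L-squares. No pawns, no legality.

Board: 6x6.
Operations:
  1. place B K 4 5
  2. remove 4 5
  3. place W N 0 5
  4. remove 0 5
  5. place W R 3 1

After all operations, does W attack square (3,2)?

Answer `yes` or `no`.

Op 1: place BK@(4,5)
Op 2: remove (4,5)
Op 3: place WN@(0,5)
Op 4: remove (0,5)
Op 5: place WR@(3,1)
Per-piece attacks for W:
  WR@(3,1): attacks (3,2) (3,3) (3,4) (3,5) (3,0) (4,1) (5,1) (2,1) (1,1) (0,1)
W attacks (3,2): yes

Answer: yes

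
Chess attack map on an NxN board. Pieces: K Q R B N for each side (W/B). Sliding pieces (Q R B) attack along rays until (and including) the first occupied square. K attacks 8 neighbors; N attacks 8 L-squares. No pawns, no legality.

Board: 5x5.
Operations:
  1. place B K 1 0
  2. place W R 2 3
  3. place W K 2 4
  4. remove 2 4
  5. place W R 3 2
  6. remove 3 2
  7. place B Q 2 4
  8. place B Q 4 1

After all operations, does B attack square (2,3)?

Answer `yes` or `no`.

Answer: yes

Derivation:
Op 1: place BK@(1,0)
Op 2: place WR@(2,3)
Op 3: place WK@(2,4)
Op 4: remove (2,4)
Op 5: place WR@(3,2)
Op 6: remove (3,2)
Op 7: place BQ@(2,4)
Op 8: place BQ@(4,1)
Per-piece attacks for B:
  BK@(1,0): attacks (1,1) (2,0) (0,0) (2,1) (0,1)
  BQ@(2,4): attacks (2,3) (3,4) (4,4) (1,4) (0,4) (3,3) (4,2) (1,3) (0,2) [ray(0,-1) blocked at (2,3)]
  BQ@(4,1): attacks (4,2) (4,3) (4,4) (4,0) (3,1) (2,1) (1,1) (0,1) (3,2) (2,3) (3,0) [ray(-1,1) blocked at (2,3)]
B attacks (2,3): yes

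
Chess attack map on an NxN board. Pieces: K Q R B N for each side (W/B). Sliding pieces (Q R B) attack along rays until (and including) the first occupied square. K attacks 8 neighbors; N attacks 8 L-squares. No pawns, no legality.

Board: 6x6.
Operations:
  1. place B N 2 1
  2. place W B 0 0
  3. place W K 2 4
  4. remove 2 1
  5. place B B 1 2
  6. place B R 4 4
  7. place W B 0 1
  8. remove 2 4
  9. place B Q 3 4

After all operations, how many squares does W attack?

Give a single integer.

Answer: 6

Derivation:
Op 1: place BN@(2,1)
Op 2: place WB@(0,0)
Op 3: place WK@(2,4)
Op 4: remove (2,1)
Op 5: place BB@(1,2)
Op 6: place BR@(4,4)
Op 7: place WB@(0,1)
Op 8: remove (2,4)
Op 9: place BQ@(3,4)
Per-piece attacks for W:
  WB@(0,0): attacks (1,1) (2,2) (3,3) (4,4) [ray(1,1) blocked at (4,4)]
  WB@(0,1): attacks (1,2) (1,0) [ray(1,1) blocked at (1,2)]
Union (6 distinct): (1,0) (1,1) (1,2) (2,2) (3,3) (4,4)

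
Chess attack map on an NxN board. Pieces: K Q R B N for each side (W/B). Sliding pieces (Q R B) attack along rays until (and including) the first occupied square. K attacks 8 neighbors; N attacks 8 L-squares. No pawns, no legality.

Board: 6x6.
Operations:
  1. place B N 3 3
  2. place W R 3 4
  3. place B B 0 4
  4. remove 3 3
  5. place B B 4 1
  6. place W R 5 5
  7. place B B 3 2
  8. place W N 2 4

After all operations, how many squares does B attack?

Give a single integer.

Op 1: place BN@(3,3)
Op 2: place WR@(3,4)
Op 3: place BB@(0,4)
Op 4: remove (3,3)
Op 5: place BB@(4,1)
Op 6: place WR@(5,5)
Op 7: place BB@(3,2)
Op 8: place WN@(2,4)
Per-piece attacks for B:
  BB@(0,4): attacks (1,5) (1,3) (2,2) (3,1) (4,0)
  BB@(3,2): attacks (4,3) (5,4) (4,1) (2,3) (1,4) (0,5) (2,1) (1,0) [ray(1,-1) blocked at (4,1)]
  BB@(4,1): attacks (5,2) (5,0) (3,2) (3,0) [ray(-1,1) blocked at (3,2)]
Union (17 distinct): (0,5) (1,0) (1,3) (1,4) (1,5) (2,1) (2,2) (2,3) (3,0) (3,1) (3,2) (4,0) (4,1) (4,3) (5,0) (5,2) (5,4)

Answer: 17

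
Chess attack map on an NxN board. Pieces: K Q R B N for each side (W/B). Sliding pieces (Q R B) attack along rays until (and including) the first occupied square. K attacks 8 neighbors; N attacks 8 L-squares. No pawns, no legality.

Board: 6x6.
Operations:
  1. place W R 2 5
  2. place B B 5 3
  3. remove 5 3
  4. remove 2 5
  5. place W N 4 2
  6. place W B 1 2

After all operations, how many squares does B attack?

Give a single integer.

Answer: 0

Derivation:
Op 1: place WR@(2,5)
Op 2: place BB@(5,3)
Op 3: remove (5,3)
Op 4: remove (2,5)
Op 5: place WN@(4,2)
Op 6: place WB@(1,2)
Per-piece attacks for B:
Union (0 distinct): (none)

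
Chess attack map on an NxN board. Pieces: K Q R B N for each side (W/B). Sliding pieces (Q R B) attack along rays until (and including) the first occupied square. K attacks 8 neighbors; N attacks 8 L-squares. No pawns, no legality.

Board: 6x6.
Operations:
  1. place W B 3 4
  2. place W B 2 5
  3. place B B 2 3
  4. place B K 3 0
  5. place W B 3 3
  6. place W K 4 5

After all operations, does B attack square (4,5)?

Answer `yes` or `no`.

Answer: no

Derivation:
Op 1: place WB@(3,4)
Op 2: place WB@(2,5)
Op 3: place BB@(2,3)
Op 4: place BK@(3,0)
Op 5: place WB@(3,3)
Op 6: place WK@(4,5)
Per-piece attacks for B:
  BB@(2,3): attacks (3,4) (3,2) (4,1) (5,0) (1,4) (0,5) (1,2) (0,1) [ray(1,1) blocked at (3,4)]
  BK@(3,0): attacks (3,1) (4,0) (2,0) (4,1) (2,1)
B attacks (4,5): no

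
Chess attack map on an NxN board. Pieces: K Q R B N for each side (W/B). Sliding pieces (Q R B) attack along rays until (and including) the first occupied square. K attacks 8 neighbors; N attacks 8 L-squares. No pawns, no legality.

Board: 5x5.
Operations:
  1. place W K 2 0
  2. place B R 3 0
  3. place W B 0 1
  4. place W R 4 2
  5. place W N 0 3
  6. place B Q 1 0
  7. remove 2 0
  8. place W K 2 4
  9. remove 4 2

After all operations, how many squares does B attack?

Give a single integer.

Answer: 16

Derivation:
Op 1: place WK@(2,0)
Op 2: place BR@(3,0)
Op 3: place WB@(0,1)
Op 4: place WR@(4,2)
Op 5: place WN@(0,3)
Op 6: place BQ@(1,0)
Op 7: remove (2,0)
Op 8: place WK@(2,4)
Op 9: remove (4,2)
Per-piece attacks for B:
  BQ@(1,0): attacks (1,1) (1,2) (1,3) (1,4) (2,0) (3,0) (0,0) (2,1) (3,2) (4,3) (0,1) [ray(1,0) blocked at (3,0); ray(-1,1) blocked at (0,1)]
  BR@(3,0): attacks (3,1) (3,2) (3,3) (3,4) (4,0) (2,0) (1,0) [ray(-1,0) blocked at (1,0)]
Union (16 distinct): (0,0) (0,1) (1,0) (1,1) (1,2) (1,3) (1,4) (2,0) (2,1) (3,0) (3,1) (3,2) (3,3) (3,4) (4,0) (4,3)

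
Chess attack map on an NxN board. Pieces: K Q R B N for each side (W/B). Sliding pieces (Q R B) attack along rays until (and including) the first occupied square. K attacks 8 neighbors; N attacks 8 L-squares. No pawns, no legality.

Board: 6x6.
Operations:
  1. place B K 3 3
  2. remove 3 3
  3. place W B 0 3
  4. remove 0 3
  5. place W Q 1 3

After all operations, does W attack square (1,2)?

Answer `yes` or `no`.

Answer: yes

Derivation:
Op 1: place BK@(3,3)
Op 2: remove (3,3)
Op 3: place WB@(0,3)
Op 4: remove (0,3)
Op 5: place WQ@(1,3)
Per-piece attacks for W:
  WQ@(1,3): attacks (1,4) (1,5) (1,2) (1,1) (1,0) (2,3) (3,3) (4,3) (5,3) (0,3) (2,4) (3,5) (2,2) (3,1) (4,0) (0,4) (0,2)
W attacks (1,2): yes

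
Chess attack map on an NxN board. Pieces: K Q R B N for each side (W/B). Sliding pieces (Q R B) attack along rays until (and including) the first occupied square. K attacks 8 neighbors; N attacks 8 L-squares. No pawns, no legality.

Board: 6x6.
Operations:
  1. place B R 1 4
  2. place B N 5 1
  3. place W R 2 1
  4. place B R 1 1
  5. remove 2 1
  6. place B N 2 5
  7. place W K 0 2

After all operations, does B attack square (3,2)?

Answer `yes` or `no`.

Op 1: place BR@(1,4)
Op 2: place BN@(5,1)
Op 3: place WR@(2,1)
Op 4: place BR@(1,1)
Op 5: remove (2,1)
Op 6: place BN@(2,5)
Op 7: place WK@(0,2)
Per-piece attacks for B:
  BR@(1,1): attacks (1,2) (1,3) (1,4) (1,0) (2,1) (3,1) (4,1) (5,1) (0,1) [ray(0,1) blocked at (1,4); ray(1,0) blocked at (5,1)]
  BR@(1,4): attacks (1,5) (1,3) (1,2) (1,1) (2,4) (3,4) (4,4) (5,4) (0,4) [ray(0,-1) blocked at (1,1)]
  BN@(2,5): attacks (3,3) (4,4) (1,3) (0,4)
  BN@(5,1): attacks (4,3) (3,2) (3,0)
B attacks (3,2): yes

Answer: yes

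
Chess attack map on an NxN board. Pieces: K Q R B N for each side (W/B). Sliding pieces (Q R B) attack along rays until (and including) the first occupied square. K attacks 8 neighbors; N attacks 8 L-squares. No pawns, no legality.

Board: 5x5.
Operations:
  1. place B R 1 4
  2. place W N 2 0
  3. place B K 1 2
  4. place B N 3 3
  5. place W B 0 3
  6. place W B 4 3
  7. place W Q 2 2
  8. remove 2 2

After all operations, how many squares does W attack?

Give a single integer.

Answer: 8

Derivation:
Op 1: place BR@(1,4)
Op 2: place WN@(2,0)
Op 3: place BK@(1,2)
Op 4: place BN@(3,3)
Op 5: place WB@(0,3)
Op 6: place WB@(4,3)
Op 7: place WQ@(2,2)
Op 8: remove (2,2)
Per-piece attacks for W:
  WB@(0,3): attacks (1,4) (1,2) [ray(1,1) blocked at (1,4); ray(1,-1) blocked at (1,2)]
  WN@(2,0): attacks (3,2) (4,1) (1,2) (0,1)
  WB@(4,3): attacks (3,4) (3,2) (2,1) (1,0)
Union (8 distinct): (0,1) (1,0) (1,2) (1,4) (2,1) (3,2) (3,4) (4,1)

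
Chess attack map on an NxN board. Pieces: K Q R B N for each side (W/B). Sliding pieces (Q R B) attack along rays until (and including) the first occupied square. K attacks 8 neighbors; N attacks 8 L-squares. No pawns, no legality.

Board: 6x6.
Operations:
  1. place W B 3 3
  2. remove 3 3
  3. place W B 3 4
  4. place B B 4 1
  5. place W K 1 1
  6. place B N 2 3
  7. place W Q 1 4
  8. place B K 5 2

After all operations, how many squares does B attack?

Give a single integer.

Answer: 17

Derivation:
Op 1: place WB@(3,3)
Op 2: remove (3,3)
Op 3: place WB@(3,4)
Op 4: place BB@(4,1)
Op 5: place WK@(1,1)
Op 6: place BN@(2,3)
Op 7: place WQ@(1,4)
Op 8: place BK@(5,2)
Per-piece attacks for B:
  BN@(2,3): attacks (3,5) (4,4) (1,5) (0,4) (3,1) (4,2) (1,1) (0,2)
  BB@(4,1): attacks (5,2) (5,0) (3,2) (2,3) (3,0) [ray(1,1) blocked at (5,2); ray(-1,1) blocked at (2,3)]
  BK@(5,2): attacks (5,3) (5,1) (4,2) (4,3) (4,1)
Union (17 distinct): (0,2) (0,4) (1,1) (1,5) (2,3) (3,0) (3,1) (3,2) (3,5) (4,1) (4,2) (4,3) (4,4) (5,0) (5,1) (5,2) (5,3)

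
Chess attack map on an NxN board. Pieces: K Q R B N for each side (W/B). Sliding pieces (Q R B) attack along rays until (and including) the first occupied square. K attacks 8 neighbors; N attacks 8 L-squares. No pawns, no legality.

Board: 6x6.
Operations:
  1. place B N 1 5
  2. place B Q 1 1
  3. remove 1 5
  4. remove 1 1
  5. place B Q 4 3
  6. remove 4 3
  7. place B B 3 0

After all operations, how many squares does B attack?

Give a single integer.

Op 1: place BN@(1,5)
Op 2: place BQ@(1,1)
Op 3: remove (1,5)
Op 4: remove (1,1)
Op 5: place BQ@(4,3)
Op 6: remove (4,3)
Op 7: place BB@(3,0)
Per-piece attacks for B:
  BB@(3,0): attacks (4,1) (5,2) (2,1) (1,2) (0,3)
Union (5 distinct): (0,3) (1,2) (2,1) (4,1) (5,2)

Answer: 5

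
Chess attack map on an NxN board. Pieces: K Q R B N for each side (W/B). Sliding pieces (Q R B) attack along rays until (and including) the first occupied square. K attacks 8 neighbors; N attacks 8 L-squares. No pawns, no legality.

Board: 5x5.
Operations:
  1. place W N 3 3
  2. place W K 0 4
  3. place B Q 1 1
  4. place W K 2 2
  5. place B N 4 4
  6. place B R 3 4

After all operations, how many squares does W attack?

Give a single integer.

Op 1: place WN@(3,3)
Op 2: place WK@(0,4)
Op 3: place BQ@(1,1)
Op 4: place WK@(2,2)
Op 5: place BN@(4,4)
Op 6: place BR@(3,4)
Per-piece attacks for W:
  WK@(0,4): attacks (0,3) (1,4) (1,3)
  WK@(2,2): attacks (2,3) (2,1) (3,2) (1,2) (3,3) (3,1) (1,3) (1,1)
  WN@(3,3): attacks (1,4) (4,1) (2,1) (1,2)
Union (11 distinct): (0,3) (1,1) (1,2) (1,3) (1,4) (2,1) (2,3) (3,1) (3,2) (3,3) (4,1)

Answer: 11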